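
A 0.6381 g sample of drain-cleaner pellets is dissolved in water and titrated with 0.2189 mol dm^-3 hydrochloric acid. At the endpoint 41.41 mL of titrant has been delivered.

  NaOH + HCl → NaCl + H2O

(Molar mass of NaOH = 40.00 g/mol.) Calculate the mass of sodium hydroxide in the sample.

n(HCl) = 0.04141 L × 0.2189 mol/L = 9.065 × 10^-3 mol
n(NaOH) = 9.065 × 10^-3 mol (1:1 ratio)
mass of NaOH = 9.065 × 10^-3 × 40.00 g/mol = 0.3626 g

0.3626 g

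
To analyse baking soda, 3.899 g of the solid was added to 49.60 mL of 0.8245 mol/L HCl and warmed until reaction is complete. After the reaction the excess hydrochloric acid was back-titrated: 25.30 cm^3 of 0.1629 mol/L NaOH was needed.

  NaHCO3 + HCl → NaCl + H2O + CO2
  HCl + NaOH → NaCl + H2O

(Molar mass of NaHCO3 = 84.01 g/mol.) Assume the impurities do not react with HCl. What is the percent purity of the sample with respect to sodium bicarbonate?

n(HCl) added = 0.04960 × 0.8245 = 0.04090 mol
n(NaOH) used in back-titration = 0.02530 × 0.1629 = 4.121 × 10^-3 mol
n(HCl) left over = 4.121 × 10^-3 mol (1:1 ratio)
n(HCl) consumed by analyte = 0.04090 − 4.121 × 10^-3 = 0.03677 mol
n(NaHCO3) = 0.03677 mol (1:1 ratio)
mass of NaHCO3 = 0.03677 × 84.01 = 3.089 g
% NaHCO3 = 3.089 / 3.899 × 100 = 79.23 %

79.23 %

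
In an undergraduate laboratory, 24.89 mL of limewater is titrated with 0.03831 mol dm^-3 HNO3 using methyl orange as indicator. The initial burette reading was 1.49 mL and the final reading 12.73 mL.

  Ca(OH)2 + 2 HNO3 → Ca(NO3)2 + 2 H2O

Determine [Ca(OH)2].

n(HNO3) = 0.01124 L × 0.03831 mol/L = 4.306 × 10^-4 mol
From the 1:2 mole ratio, n(Ca(OH)2) = 1/2 × 4.306 × 10^-4 = 2.153 × 10^-4 mol
[Ca(OH)2] = 2.153 × 10^-4 mol / 0.02489 L = 0.008650 mol/L

0.008650 mol/L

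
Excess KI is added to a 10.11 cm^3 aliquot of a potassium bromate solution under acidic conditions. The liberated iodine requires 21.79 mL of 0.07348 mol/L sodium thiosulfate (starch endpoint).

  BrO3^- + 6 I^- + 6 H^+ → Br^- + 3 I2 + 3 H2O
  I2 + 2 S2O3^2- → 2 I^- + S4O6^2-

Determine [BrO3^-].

0.02640 mol/L

n(S2O3^2-) = 0.02179 × 0.07348 = 1.601 × 10^-3 mol
n(I2) = n(S2O3^2-)/2 = 8.006 × 10^-4 mol
From the 1:3 ratio, n(BrO3^-) in the aliquot = 1/3 × 8.006 × 10^-4 = 2.669 × 10^-4 mol
[BrO3^-] = 2.669 × 10^-4 / 0.01011 = 0.02640 mol/L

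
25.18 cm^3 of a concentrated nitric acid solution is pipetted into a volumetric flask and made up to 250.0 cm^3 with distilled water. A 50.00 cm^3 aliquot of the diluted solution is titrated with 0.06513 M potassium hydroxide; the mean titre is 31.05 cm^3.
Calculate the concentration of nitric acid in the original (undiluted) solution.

HNO3 + KOH → KNO3 + H2O
n(KOH) = 0.03105 × 0.06513 = 2.022 × 10^-3 mol
n(HNO3) in the aliquot = 2.022 × 10^-3 mol (1:1 ratio)
[HNO3]_dilute = 2.022 × 10^-3 / 0.05000 = 0.04045 mol/L
Dilution factor = 250.0 / 25.18 = 9.929
[HNO3]_stock = 0.04045 × 9.929 = 0.4016 mol/L

0.4016 M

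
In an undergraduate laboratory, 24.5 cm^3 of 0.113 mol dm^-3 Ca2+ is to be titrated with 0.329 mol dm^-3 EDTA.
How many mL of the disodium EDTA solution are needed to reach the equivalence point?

Ca^2+ + EDTA^4- → [Ca(EDTA)]^2-
n(Ca2+) = 0.0245 L × 0.113 mol/L = 2.77 × 10^-3 mol
n(EDTA) = 2.77 × 10^-3 mol (1:1 stoichiometry)
V(EDTA) = 2.77 × 10^-3 mol / 0.329 mol/L = 0.00841 L = 8.41 mL

8.41 mL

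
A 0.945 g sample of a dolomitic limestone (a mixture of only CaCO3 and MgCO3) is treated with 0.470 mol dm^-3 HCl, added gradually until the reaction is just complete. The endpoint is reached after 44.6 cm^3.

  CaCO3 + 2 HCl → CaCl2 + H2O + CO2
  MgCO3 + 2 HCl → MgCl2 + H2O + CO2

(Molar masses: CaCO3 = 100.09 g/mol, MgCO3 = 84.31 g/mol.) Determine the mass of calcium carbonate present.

0.389 g

n(HCl) = 0.0446 × 0.470 = 0.0210 mol
Let x = n(CaCO3), y = n(MgCO3).
Titrant: 2x + 2y = 0.0210;  mass: 100.09x + 84.31y = 0.945
Solving, x = 3.89 × 10^-3 mol, y = 6.59 × 10^-3 mol
mass of CaCO3 = 3.89 × 10^-3 × 100.09 = 0.389 g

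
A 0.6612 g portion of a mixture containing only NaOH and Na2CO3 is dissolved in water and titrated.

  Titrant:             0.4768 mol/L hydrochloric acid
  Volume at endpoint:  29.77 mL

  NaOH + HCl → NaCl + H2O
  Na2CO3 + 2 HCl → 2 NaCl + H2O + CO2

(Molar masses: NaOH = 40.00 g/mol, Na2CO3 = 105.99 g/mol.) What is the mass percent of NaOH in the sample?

n(HCl) = 0.02977 × 0.4768 = 0.01419 mol
Let x = n(NaOH), y = n(Na2CO3).
Titrant: 1x + 2y = 0.01419;  mass: 40.00x + 105.99y = 0.6612
Solving, x = 7.005 × 10^-3 mol, y = 3.595 × 10^-3 mol
mass of NaOH = 7.005 × 10^-3 × 40.00 = 0.2802 g
% NaOH = 0.2802 / 0.6612 × 100 = 42.38 %

42.38 %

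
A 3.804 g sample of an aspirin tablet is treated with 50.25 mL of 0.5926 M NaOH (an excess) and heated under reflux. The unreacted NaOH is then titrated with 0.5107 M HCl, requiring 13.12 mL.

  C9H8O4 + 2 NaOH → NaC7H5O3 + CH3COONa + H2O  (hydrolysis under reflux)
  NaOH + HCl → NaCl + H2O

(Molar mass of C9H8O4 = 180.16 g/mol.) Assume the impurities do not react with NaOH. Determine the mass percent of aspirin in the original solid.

n(NaOH) added = 0.05025 × 0.5926 = 0.02978 mol
n(HCl) used in back-titration = 0.01312 × 0.5107 = 6.700 × 10^-3 mol
n(NaOH) left over = 6.700 × 10^-3 mol (1:1 ratio)
n(NaOH) consumed by analyte = 0.02978 − 6.700 × 10^-3 = 0.02308 mol
From the 1:2 ratio, n(C9H8O4) = 1/2 × 0.02308 = 0.01154 mol
mass of C9H8O4 = 0.01154 × 180.16 = 2.079 g
% C9H8O4 = 2.079 / 3.804 × 100 = 54.65 %

54.65 %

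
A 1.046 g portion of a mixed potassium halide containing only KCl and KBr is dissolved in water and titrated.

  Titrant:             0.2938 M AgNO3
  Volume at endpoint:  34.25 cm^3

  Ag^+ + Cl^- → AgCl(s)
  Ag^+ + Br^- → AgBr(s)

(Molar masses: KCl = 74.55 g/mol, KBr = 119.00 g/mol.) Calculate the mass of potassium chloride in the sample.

n(AgNO3) = 0.03425 × 0.2938 = 0.01006 mol
Let x = n(KCl), y = n(KBr).
Titrant: 1x + 1y = 0.01006;  mass: 74.55x + 119.00y = 1.046
Solving, x = 3.407 × 10^-3 mol, y = 6.655 × 10^-3 mol
mass of KCl = 3.407 × 10^-3 × 74.55 = 0.2540 g

0.2540 g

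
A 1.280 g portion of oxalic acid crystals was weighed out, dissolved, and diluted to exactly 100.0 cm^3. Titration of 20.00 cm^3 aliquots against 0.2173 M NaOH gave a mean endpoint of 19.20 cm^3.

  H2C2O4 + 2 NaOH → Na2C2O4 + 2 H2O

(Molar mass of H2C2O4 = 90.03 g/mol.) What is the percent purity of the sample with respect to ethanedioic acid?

73.36 %

n(NaOH) per titration = 0.01920 × 0.2173 = 4.172 × 10^-3 mol
From the 1:2 ratio, n(H2C2O4) in each aliquot = 1/2 × 4.172 × 10^-3 = 2.086 × 10^-3 mol
n(H2C2O4) in the whole flask = 2.086 × 10^-3 × 100.0/20.00 = 0.01043 mol
mass of H2C2O4 = 0.01043 × 90.03 = 0.9390 g
% H2C2O4 = 0.9390 / 1.280 × 100 = 73.36 %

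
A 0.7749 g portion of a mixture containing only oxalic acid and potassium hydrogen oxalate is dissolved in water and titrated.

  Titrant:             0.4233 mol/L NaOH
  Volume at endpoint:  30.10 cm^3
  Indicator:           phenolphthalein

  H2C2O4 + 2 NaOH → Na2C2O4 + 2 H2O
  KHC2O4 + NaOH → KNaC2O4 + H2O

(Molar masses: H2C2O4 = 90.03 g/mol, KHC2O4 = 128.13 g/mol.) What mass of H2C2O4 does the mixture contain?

n(NaOH) = 0.03010 × 0.4233 = 0.01274 mol
Let x = n(H2C2O4), y = n(KHC2O4).
Titrant: 2x + 1y = 0.01274;  mass: 90.03x + 128.13y = 0.7749
Solving, x = 5.159 × 10^-3 mol, y = 2.423 × 10^-3 mol
mass of H2C2O4 = 5.159 × 10^-3 × 90.03 = 0.4645 g

0.4645 g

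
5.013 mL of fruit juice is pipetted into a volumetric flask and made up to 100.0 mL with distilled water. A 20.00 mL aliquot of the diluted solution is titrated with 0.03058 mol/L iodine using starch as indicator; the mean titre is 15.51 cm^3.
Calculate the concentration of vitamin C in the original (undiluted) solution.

0.4731 mol/L

C6H8O6 + I2 → C6H6O6 + 2 HI
n(I2) = 0.01551 × 0.03058 = 4.743 × 10^-4 mol
n(C6H8O6) in the aliquot = 4.743 × 10^-4 mol (1:1 ratio)
[C6H8O6]_dilute = 4.743 × 10^-4 / 0.02000 = 0.02371 mol/L
Dilution factor = 100.0 / 5.013 = 19.95
[C6H8O6]_stock = 0.02371 × 19.95 = 0.4731 mol/L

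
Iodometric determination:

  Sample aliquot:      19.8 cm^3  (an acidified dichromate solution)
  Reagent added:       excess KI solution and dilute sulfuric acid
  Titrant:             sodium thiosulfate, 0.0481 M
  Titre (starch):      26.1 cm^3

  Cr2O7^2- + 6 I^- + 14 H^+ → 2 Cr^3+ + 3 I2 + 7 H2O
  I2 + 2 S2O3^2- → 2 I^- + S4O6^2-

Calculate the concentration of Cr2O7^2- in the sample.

n(S2O3^2-) = 0.0261 × 0.0481 = 1.26 × 10^-3 mol
n(I2) = n(S2O3^2-)/2 = 6.28 × 10^-4 mol
From the 1:3 ratio, n(Cr2O7^2-) in the aliquot = 1/3 × 6.28 × 10^-4 = 2.09 × 10^-4 mol
[Cr2O7^2-] = 2.09 × 10^-4 / 0.0198 = 0.0106 mol/L

0.0106 M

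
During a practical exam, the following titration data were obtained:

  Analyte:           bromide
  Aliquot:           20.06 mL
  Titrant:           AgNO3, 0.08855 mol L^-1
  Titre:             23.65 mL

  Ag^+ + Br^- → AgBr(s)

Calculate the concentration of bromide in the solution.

n(AgNO3) = 0.02365 L × 0.08855 mol/L = 2.094 × 10^-3 mol
n(Br-) = 2.094 × 10^-3 mol (1:1 mole ratio)
[Br-] = 2.094 × 10^-3 mol / 0.02006 L = 0.1044 mol/L

0.1044 mol/L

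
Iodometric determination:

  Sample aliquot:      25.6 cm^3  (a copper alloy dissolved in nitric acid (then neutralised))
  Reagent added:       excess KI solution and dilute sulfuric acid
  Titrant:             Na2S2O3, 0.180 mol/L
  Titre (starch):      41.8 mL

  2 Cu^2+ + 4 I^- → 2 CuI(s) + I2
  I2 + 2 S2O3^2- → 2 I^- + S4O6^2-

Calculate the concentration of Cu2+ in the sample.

0.294 mol/L

n(S2O3^2-) = 0.0418 × 0.180 = 7.52 × 10^-3 mol
n(I2) = n(S2O3^2-)/2 = 3.76 × 10^-3 mol
From the 2:1 ratio, n(Cu2+) in the aliquot = 2/1 × 3.76 × 10^-3 = 7.52 × 10^-3 mol
[Cu2+] = 7.52 × 10^-3 / 0.0256 = 0.294 mol/L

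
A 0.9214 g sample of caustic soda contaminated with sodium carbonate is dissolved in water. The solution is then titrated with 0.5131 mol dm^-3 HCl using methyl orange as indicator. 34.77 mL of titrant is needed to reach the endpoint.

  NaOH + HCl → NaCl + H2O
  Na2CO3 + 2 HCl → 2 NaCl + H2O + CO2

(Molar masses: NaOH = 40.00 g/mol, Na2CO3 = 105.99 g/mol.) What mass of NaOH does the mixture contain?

n(HCl) = 0.03477 × 0.5131 = 0.01784 mol
Let x = n(NaOH), y = n(Na2CO3).
Titrant: 1x + 2y = 0.01784;  mass: 40.00x + 105.99y = 0.9214
Solving, x = 1.851 × 10^-3 mol, y = 7.995 × 10^-3 mol
mass of NaOH = 1.851 × 10^-3 × 40.00 = 0.07405 g

0.07405 g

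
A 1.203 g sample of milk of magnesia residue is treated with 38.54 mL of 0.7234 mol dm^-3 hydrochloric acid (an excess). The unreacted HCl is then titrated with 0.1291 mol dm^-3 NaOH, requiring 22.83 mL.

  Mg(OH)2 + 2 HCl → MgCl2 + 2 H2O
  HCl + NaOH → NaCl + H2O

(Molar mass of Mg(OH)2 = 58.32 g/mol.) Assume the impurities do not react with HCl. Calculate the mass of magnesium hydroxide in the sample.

0.7270 g

n(HCl) added = 0.03854 × 0.7234 = 0.02788 mol
n(NaOH) used in back-titration = 0.02283 × 0.1291 = 2.947 × 10^-3 mol
n(HCl) left over = 2.947 × 10^-3 mol (1:1 ratio)
n(HCl) consumed by analyte = 0.02788 − 2.947 × 10^-3 = 0.02493 mol
From the 1:2 ratio, n(Mg(OH)2) = 1/2 × 0.02493 = 0.01247 mol
mass of Mg(OH)2 = 0.01247 × 58.32 = 0.7270 g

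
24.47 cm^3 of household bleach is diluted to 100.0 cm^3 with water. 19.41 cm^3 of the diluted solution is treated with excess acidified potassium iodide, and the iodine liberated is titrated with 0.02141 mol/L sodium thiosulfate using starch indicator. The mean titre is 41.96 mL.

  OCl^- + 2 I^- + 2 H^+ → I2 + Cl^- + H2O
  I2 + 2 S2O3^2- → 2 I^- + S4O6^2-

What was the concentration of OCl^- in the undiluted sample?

n(S2O3^2-) = 0.04196 × 0.02141 = 8.984 × 10^-4 mol
n(I2) = n(S2O3^2-)/2 = 4.492 × 10^-4 mol
n(OCl^-) in the aliquot = 4.492 × 10^-4 mol (1:1 ratio)
[OCl^-]_dilute = 4.492 × 10^-4 / 0.01941 = 0.02314 mol/L
[OCl^-]_original = 0.02314 × 100.0/24.47 = 0.09457 mol/L

0.09457 mol/L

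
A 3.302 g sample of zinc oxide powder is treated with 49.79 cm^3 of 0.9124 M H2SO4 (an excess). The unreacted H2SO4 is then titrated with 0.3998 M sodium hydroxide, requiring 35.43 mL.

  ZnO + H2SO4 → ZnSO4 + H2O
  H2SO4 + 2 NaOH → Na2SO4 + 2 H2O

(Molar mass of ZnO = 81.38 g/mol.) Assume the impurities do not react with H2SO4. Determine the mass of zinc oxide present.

n(H2SO4) added = 0.04979 × 0.9124 = 0.04543 mol
n(NaOH) used in back-titration = 0.03543 × 0.3998 = 0.01416 mol
From the 1:2 ratio, n(H2SO4) left over = 1/2 × 0.01416 = 7.082 × 10^-3 mol
n(H2SO4) consumed by analyte = 0.04543 − 7.082 × 10^-3 = 0.03835 mol
n(ZnO) = 0.03835 mol (1:1 ratio)
mass of ZnO = 0.03835 × 81.38 = 3.121 g

3.121 g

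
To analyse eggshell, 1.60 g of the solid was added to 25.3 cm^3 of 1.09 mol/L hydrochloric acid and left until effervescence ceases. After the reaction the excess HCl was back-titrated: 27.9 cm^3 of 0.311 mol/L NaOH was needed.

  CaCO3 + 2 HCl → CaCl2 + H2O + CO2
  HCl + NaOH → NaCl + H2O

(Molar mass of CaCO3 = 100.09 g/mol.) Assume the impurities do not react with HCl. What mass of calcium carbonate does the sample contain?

0.946 g

n(HCl) added = 0.0253 × 1.09 = 0.0276 mol
n(NaOH) used in back-titration = 0.0279 × 0.311 = 8.68 × 10^-3 mol
n(HCl) left over = 8.68 × 10^-3 mol (1:1 ratio)
n(HCl) consumed by analyte = 0.0276 − 8.68 × 10^-3 = 0.0189 mol
From the 1:2 ratio, n(CaCO3) = 1/2 × 0.0189 = 9.45 × 10^-3 mol
mass of CaCO3 = 9.45 × 10^-3 × 100.09 = 0.946 g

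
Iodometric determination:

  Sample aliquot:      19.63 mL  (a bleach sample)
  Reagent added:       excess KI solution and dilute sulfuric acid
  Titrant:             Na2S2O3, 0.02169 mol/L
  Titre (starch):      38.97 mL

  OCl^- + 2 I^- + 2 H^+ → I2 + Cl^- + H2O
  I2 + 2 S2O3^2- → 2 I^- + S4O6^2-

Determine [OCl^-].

0.02153 mol/L

n(S2O3^2-) = 0.03897 × 0.02169 = 8.453 × 10^-4 mol
n(I2) = n(S2O3^2-)/2 = 4.226 × 10^-4 mol
n(OCl^-) in the aliquot = 4.226 × 10^-4 mol (1:1 ratio)
[OCl^-] = 4.226 × 10^-4 / 0.01963 = 0.02153 mol/L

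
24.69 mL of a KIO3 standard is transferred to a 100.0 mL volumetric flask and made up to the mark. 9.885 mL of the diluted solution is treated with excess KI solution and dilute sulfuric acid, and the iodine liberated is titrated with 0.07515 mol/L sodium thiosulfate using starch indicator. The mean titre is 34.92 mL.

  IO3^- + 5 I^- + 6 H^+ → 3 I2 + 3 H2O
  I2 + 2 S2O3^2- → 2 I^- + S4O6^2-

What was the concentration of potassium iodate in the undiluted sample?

0.1792 mol/L

n(S2O3^2-) = 0.03492 × 0.07515 = 2.624 × 10^-3 mol
n(I2) = n(S2O3^2-)/2 = 1.312 × 10^-3 mol
From the 1:3 ratio, n(IO3^-) in the aliquot = 1/3 × 1.312 × 10^-3 = 4.374 × 10^-4 mol
[IO3^-]_dilute = 4.374 × 10^-4 / 0.009885 = 0.04425 mol/L
[IO3^-]_original = 0.04425 × 100.0/24.69 = 0.1792 mol/L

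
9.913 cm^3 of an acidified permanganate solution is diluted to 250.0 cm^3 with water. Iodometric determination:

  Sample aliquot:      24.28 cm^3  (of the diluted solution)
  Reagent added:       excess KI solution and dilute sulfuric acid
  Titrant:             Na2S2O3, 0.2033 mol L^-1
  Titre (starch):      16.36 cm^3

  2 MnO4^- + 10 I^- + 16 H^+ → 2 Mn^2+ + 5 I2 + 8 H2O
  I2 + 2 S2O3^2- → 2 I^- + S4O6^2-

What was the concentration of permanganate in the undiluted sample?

n(S2O3^2-) = 0.01636 × 0.2033 = 3.326 × 10^-3 mol
n(I2) = n(S2O3^2-)/2 = 1.663 × 10^-3 mol
From the 2:5 ratio, n(MnO4^-) in the aliquot = 2/5 × 1.663 × 10^-3 = 6.652 × 10^-4 mol
[MnO4^-]_dilute = 6.652 × 10^-4 / 0.02428 = 0.02740 mol/L
[MnO4^-]_original = 0.02740 × 250.0/9.913 = 0.6909 mol/L

0.6909 mol/L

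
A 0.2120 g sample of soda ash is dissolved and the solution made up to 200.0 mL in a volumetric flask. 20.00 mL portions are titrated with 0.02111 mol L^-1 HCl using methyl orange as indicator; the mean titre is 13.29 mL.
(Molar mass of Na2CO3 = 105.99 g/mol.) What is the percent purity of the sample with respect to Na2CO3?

70.13 %

Na2CO3 + 2 HCl → 2 NaCl + H2O + CO2
n(HCl) per titration = 0.01329 × 0.02111 = 2.806 × 10^-4 mol
From the 1:2 ratio, n(Na2CO3) in each aliquot = 1/2 × 2.806 × 10^-4 = 1.403 × 10^-4 mol
n(Na2CO3) in the whole flask = 1.403 × 10^-4 × 200.0/20.00 = 1.403 × 10^-3 mol
mass of Na2CO3 = 1.403 × 10^-3 × 105.99 = 0.1487 g
% Na2CO3 = 0.1487 / 0.2120 × 100 = 70.13 %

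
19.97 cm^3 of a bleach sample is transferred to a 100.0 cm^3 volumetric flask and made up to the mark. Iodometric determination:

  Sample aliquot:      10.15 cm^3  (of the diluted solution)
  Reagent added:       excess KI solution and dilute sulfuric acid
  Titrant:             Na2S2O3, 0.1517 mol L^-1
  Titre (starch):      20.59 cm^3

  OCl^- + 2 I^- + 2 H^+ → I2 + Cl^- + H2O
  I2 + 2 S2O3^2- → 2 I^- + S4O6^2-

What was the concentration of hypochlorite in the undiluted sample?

n(S2O3^2-) = 0.02059 × 0.1517 = 3.124 × 10^-3 mol
n(I2) = n(S2O3^2-)/2 = 1.562 × 10^-3 mol
n(OCl^-) in the aliquot = 1.562 × 10^-3 mol (1:1 ratio)
[OCl^-]_dilute = 1.562 × 10^-3 / 0.01015 = 0.1539 mol/L
[OCl^-]_original = 0.1539 × 100.0/19.97 = 0.7705 mol/L

0.7705 mol/L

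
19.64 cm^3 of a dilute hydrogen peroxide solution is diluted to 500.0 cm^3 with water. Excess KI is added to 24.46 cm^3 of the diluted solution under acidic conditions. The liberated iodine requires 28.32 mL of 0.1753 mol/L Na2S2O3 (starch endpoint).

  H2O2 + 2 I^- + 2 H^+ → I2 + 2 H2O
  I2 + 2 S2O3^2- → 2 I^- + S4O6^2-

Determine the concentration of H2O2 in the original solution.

2.584 mol/L

n(S2O3^2-) = 0.02832 × 0.1753 = 4.964 × 10^-3 mol
n(I2) = n(S2O3^2-)/2 = 2.482 × 10^-3 mol
n(H2O2) in the aliquot = 2.482 × 10^-3 mol (1:1 ratio)
[H2O2]_dilute = 2.482 × 10^-3 / 0.02446 = 0.1015 mol/L
[H2O2]_original = 0.1015 × 500.0/19.64 = 2.584 mol/L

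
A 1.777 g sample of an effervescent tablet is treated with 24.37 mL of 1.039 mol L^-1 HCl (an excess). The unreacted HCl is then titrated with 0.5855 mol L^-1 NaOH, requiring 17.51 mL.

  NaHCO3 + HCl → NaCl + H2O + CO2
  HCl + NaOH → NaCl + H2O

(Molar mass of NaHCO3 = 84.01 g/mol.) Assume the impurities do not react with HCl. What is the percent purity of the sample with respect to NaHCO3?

71.24 %

n(HCl) added = 0.02437 × 1.039 = 0.02532 mol
n(NaOH) used in back-titration = 0.01751 × 0.5855 = 0.01025 mol
n(HCl) left over = 0.01025 mol (1:1 ratio)
n(HCl) consumed by analyte = 0.02532 − 0.01025 = 0.01507 mol
n(NaHCO3) = 0.01507 mol (1:1 ratio)
mass of NaHCO3 = 0.01507 × 84.01 = 1.266 g
% NaHCO3 = 1.266 / 1.777 × 100 = 71.24 %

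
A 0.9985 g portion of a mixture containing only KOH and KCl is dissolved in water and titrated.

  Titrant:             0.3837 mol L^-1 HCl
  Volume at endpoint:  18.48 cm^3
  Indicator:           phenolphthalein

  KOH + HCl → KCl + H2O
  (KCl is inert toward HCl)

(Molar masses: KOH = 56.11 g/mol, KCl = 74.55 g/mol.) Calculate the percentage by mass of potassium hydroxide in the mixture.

39.85 %

n(HCl) = 0.01848 × 0.3837 = 7.091 × 10^-3 mol
Let x = n(KOH), y = n(KCl).
Titrant: 1x = 7.091 × 10^-3;  mass: 56.11x + 74.55y = 0.9985
Solving, x = 7.091 × 10^-3 mol, y = 8.057 × 10^-3 mol
mass of KOH = 7.091 × 10^-3 × 56.11 = 0.3979 g
% KOH = 0.3979 / 0.9985 × 100 = 39.85 %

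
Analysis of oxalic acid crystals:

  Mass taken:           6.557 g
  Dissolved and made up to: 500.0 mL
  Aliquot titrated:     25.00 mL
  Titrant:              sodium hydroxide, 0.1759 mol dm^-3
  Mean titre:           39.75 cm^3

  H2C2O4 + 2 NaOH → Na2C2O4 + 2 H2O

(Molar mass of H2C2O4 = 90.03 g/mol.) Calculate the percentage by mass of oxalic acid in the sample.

n(NaOH) per titration = 0.03975 × 0.1759 = 6.992 × 10^-3 mol
From the 1:2 ratio, n(H2C2O4) in each aliquot = 1/2 × 6.992 × 10^-3 = 3.496 × 10^-3 mol
n(H2C2O4) in the whole flask = 3.496 × 10^-3 × 500.0/25.00 = 0.06992 mol
mass of H2C2O4 = 0.06992 × 90.03 = 6.295 g
% H2C2O4 = 6.295 / 6.557 × 100 = 96.00 %

96.00 %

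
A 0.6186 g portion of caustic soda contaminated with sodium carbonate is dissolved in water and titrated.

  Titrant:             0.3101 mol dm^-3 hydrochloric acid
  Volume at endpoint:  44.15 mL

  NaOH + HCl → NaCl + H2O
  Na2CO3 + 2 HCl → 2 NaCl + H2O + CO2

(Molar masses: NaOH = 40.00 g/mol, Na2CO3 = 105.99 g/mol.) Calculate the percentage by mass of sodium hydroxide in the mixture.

53.22 %

n(HCl) = 0.04415 × 0.3101 = 0.01369 mol
Let x = n(NaOH), y = n(Na2CO3).
Titrant: 1x + 2y = 0.01369;  mass: 40.00x + 105.99y = 0.6186
Solving, x = 8.230 × 10^-3 mol, y = 2.730 × 10^-3 mol
mass of NaOH = 8.230 × 10^-3 × 40.00 = 0.3292 g
% NaOH = 0.3292 / 0.6186 × 100 = 53.22 %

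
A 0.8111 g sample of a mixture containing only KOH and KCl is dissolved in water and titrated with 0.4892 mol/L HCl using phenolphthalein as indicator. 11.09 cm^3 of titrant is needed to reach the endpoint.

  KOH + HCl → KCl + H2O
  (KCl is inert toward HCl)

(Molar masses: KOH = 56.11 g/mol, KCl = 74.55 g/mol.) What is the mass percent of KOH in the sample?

37.53 %

n(HCl) = 0.01109 × 0.4892 = 5.425 × 10^-3 mol
Let x = n(KOH), y = n(KCl).
Titrant: 1x = 5.425 × 10^-3;  mass: 56.11x + 74.55y = 0.8111
Solving, x = 5.425 × 10^-3 mol, y = 6.797 × 10^-3 mol
mass of KOH = 5.425 × 10^-3 × 56.11 = 0.3044 g
% KOH = 0.3044 / 0.8111 × 100 = 37.53 %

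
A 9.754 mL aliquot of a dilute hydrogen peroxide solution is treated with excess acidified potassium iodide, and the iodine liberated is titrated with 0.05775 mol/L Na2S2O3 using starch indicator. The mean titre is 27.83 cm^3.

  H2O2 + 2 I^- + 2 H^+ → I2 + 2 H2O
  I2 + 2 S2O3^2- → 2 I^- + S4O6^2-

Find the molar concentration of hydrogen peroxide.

n(S2O3^2-) = 0.02783 × 0.05775 = 1.607 × 10^-3 mol
n(I2) = n(S2O3^2-)/2 = 8.036 × 10^-4 mol
n(H2O2) in the aliquot = 8.036 × 10^-4 mol (1:1 ratio)
[H2O2] = 8.036 × 10^-4 / 0.009754 = 0.08239 mol/L

0.08239 mol/L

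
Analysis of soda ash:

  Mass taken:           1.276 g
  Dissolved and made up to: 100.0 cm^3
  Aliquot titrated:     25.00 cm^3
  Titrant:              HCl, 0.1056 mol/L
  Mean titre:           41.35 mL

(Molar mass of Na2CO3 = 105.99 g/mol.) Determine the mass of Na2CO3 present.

0.9256 g

Na2CO3 + 2 HCl → 2 NaCl + H2O + CO2
n(HCl) per titration = 0.04135 × 0.1056 = 4.367 × 10^-3 mol
From the 1:2 ratio, n(Na2CO3) in each aliquot = 1/2 × 4.367 × 10^-3 = 2.183 × 10^-3 mol
n(Na2CO3) in the whole flask = 2.183 × 10^-3 × 100.0/25.00 = 8.733 × 10^-3 mol
mass of Na2CO3 = 8.733 × 10^-3 × 105.99 = 0.9256 g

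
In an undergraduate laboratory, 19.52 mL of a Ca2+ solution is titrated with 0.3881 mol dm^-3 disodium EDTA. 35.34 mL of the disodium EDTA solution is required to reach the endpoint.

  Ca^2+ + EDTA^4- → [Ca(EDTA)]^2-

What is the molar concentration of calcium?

0.7026 mol/L

n(EDTA) = 0.03534 L × 0.3881 mol/L = 0.01372 mol
n(Ca2+) = 0.01372 mol (1:1 mole ratio)
[Ca2+] = 0.01372 mol / 0.01952 L = 0.7026 mol/L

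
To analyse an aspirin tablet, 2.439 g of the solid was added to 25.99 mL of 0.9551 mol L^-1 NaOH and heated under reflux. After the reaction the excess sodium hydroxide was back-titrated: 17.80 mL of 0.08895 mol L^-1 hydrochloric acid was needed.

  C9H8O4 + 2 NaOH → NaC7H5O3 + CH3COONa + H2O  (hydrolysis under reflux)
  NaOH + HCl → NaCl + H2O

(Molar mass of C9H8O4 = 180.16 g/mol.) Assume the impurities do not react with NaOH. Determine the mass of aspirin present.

n(NaOH) added = 0.02599 × 0.9551 = 0.02482 mol
n(HCl) used in back-titration = 0.01780 × 0.08895 = 1.583 × 10^-3 mol
n(NaOH) left over = 1.583 × 10^-3 mol (1:1 ratio)
n(NaOH) consumed by analyte = 0.02482 − 1.583 × 10^-3 = 0.02324 mol
From the 1:2 ratio, n(C9H8O4) = 1/2 × 0.02324 = 0.01162 mol
mass of C9H8O4 = 0.01162 × 180.16 = 2.093 g

2.093 g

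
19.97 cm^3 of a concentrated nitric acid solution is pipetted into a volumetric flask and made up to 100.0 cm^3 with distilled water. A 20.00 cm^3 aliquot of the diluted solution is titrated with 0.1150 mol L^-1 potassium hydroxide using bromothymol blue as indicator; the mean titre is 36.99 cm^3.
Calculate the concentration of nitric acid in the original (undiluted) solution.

HNO3 + KOH → KNO3 + H2O
n(KOH) = 0.03699 × 0.1150 = 4.254 × 10^-3 mol
n(HNO3) in the aliquot = 4.254 × 10^-3 mol (1:1 ratio)
[HNO3]_dilute = 4.254 × 10^-3 / 0.02000 = 0.2127 mol/L
Dilution factor = 100.0 / 19.97 = 5.008
[HNO3]_stock = 0.2127 × 5.008 = 1.065 mol/L

1.065 mol/L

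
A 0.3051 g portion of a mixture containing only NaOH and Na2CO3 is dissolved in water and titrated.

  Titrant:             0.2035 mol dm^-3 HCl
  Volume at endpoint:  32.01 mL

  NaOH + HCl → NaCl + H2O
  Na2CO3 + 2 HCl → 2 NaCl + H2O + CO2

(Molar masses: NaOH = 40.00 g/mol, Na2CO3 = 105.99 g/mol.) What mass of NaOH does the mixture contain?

0.1235 g

n(HCl) = 0.03201 × 0.2035 = 6.514 × 10^-3 mol
Let x = n(NaOH), y = n(Na2CO3).
Titrant: 1x + 2y = 6.514 × 10^-3;  mass: 40.00x + 105.99y = 0.3051
Solving, x = 3.087 × 10^-3 mol, y = 1.714 × 10^-3 mol
mass of NaOH = 3.087 × 10^-3 × 40.00 = 0.1235 g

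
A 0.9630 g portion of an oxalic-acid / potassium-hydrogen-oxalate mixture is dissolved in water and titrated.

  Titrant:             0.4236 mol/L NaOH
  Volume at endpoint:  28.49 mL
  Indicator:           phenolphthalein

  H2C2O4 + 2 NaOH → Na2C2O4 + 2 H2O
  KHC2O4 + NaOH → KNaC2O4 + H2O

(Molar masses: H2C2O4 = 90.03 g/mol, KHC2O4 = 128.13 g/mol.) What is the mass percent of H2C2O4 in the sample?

32.81 %

n(NaOH) = 0.02849 × 0.4236 = 0.01207 mol
Let x = n(H2C2O4), y = n(KHC2O4).
Titrant: 2x + 1y = 0.01207;  mass: 90.03x + 128.13y = 0.9630
Solving, x = 3.509 × 10^-3 mol, y = 5.050 × 10^-3 mol
mass of H2C2O4 = 3.509 × 10^-3 × 90.03 = 0.3159 g
% H2C2O4 = 0.3159 / 0.9630 × 100 = 32.81 %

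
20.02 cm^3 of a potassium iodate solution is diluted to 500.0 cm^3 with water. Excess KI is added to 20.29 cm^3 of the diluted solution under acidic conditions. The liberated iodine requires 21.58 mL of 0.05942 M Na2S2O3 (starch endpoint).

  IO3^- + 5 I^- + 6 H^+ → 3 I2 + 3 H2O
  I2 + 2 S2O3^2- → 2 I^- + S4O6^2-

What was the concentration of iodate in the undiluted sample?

n(S2O3^2-) = 0.02158 × 0.05942 = 1.282 × 10^-3 mol
n(I2) = n(S2O3^2-)/2 = 6.411 × 10^-4 mol
From the 1:3 ratio, n(IO3^-) in the aliquot = 1/3 × 6.411 × 10^-4 = 2.137 × 10^-4 mol
[IO3^-]_dilute = 2.137 × 10^-4 / 0.02029 = 0.01053 mol/L
[IO3^-]_original = 0.01053 × 500.0/20.02 = 0.2631 mol/L

0.2631 M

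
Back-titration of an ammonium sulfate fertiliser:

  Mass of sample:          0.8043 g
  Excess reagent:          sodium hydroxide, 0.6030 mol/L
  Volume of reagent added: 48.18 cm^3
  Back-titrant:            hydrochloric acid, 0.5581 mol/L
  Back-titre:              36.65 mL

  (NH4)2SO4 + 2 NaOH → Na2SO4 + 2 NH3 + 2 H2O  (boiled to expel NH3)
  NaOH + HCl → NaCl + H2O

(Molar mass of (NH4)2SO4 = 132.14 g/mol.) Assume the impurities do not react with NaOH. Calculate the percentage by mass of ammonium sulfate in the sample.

70.63 %

n(NaOH) added = 0.04818 × 0.6030 = 0.02905 mol
n(HCl) used in back-titration = 0.03665 × 0.5581 = 0.02045 mol
n(NaOH) left over = 0.02045 mol (1:1 ratio)
n(NaOH) consumed by analyte = 0.02905 − 0.02045 = 8.598 × 10^-3 mol
From the 1:2 ratio, n((NH4)2SO4) = 1/2 × 8.598 × 10^-3 = 4.299 × 10^-3 mol
mass of (NH4)2SO4 = 4.299 × 10^-3 × 132.14 = 0.5681 g
% (NH4)2SO4 = 0.5681 / 0.8043 × 100 = 70.63 %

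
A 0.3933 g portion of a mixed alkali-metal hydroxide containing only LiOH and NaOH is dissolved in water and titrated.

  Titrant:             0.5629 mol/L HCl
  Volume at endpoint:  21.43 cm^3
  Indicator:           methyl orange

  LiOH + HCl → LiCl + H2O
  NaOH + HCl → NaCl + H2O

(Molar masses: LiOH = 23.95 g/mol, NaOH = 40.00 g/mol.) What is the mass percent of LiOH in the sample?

n(HCl) = 0.02143 × 0.5629 = 0.01206 mol
Let x = n(LiOH), y = n(NaOH).
Titrant: 1x + 1y = 0.01206;  mass: 23.95x + 40.00y = 0.3933
Solving, x = 5.559 × 10^-3 mol, y = 6.504 × 10^-3 mol
mass of LiOH = 5.559 × 10^-3 × 23.95 = 0.1331 g
% LiOH = 0.1331 / 0.3933 × 100 = 33.85 %

33.85 %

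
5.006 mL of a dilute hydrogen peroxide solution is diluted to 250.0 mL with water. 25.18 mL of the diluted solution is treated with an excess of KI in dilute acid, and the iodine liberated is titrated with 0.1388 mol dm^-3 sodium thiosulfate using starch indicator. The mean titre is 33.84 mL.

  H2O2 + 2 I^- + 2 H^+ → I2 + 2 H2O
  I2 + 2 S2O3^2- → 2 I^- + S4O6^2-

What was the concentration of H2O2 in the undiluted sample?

4.658 mol/L

n(S2O3^2-) = 0.03384 × 0.1388 = 4.697 × 10^-3 mol
n(I2) = n(S2O3^2-)/2 = 2.348 × 10^-3 mol
n(H2O2) in the aliquot = 2.348 × 10^-3 mol (1:1 ratio)
[H2O2]_dilute = 2.348 × 10^-3 / 0.02518 = 0.09327 mol/L
[H2O2]_original = 0.09327 × 250.0/5.006 = 4.658 mol/L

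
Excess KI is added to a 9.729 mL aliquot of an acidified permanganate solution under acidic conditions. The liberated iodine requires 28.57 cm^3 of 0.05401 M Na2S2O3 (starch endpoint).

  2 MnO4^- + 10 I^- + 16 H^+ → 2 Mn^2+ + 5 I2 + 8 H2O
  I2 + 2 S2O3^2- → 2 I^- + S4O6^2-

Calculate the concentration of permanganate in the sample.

0.03172 M

n(S2O3^2-) = 0.02857 × 0.05401 = 1.543 × 10^-3 mol
n(I2) = n(S2O3^2-)/2 = 7.715 × 10^-4 mol
From the 2:5 ratio, n(MnO4^-) in the aliquot = 2/5 × 7.715 × 10^-4 = 3.086 × 10^-4 mol
[MnO4^-] = 3.086 × 10^-4 / 0.009729 = 0.03172 mol/L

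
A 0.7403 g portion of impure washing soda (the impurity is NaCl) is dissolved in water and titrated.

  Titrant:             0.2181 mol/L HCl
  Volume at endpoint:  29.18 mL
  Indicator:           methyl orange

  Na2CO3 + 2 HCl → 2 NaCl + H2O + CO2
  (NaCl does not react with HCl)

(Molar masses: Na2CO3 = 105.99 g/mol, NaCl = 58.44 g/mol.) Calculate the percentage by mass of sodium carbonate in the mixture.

n(HCl) = 0.02918 × 0.2181 = 6.364 × 10^-3 mol
Let x = n(Na2CO3), y = n(NaCl).
Titrant: 2x = 6.364 × 10^-3;  mass: 105.99x + 58.44y = 0.7403
Solving, x = 3.182 × 10^-3 mol, y = 6.896 × 10^-3 mol
mass of Na2CO3 = 3.182 × 10^-3 × 105.99 = 0.3373 g
% Na2CO3 = 0.3373 / 0.7403 × 100 = 45.56 %

45.56 %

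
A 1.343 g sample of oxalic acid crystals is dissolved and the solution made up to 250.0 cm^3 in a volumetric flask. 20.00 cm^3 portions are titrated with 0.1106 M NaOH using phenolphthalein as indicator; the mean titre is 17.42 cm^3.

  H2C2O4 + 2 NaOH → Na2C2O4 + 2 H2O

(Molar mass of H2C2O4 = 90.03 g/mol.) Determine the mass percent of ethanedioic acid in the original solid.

n(NaOH) per titration = 0.01742 × 0.1106 = 1.927 × 10^-3 mol
From the 1:2 ratio, n(H2C2O4) in each aliquot = 1/2 × 1.927 × 10^-3 = 9.633 × 10^-4 mol
n(H2C2O4) in the whole flask = 9.633 × 10^-4 × 250.0/20.00 = 0.01204 mol
mass of H2C2O4 = 0.01204 × 90.03 = 1.084 g
% H2C2O4 = 1.084 / 1.343 × 100 = 80.72 %

80.72 %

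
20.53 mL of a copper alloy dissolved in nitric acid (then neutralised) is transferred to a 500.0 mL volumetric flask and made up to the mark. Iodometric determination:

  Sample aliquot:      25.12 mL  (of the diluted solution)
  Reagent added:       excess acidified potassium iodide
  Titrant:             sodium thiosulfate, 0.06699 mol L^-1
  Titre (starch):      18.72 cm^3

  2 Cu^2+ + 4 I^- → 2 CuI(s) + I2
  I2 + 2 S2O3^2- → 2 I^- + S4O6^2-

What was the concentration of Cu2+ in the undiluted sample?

n(S2O3^2-) = 0.01872 × 0.06699 = 1.254 × 10^-3 mol
n(I2) = n(S2O3^2-)/2 = 6.270 × 10^-4 mol
From the 2:1 ratio, n(Cu2+) in the aliquot = 2/1 × 6.270 × 10^-4 = 1.254 × 10^-3 mol
[Cu2+]_dilute = 1.254 × 10^-3 / 0.02512 = 0.04992 mol/L
[Cu2+]_original = 0.04992 × 500.0/20.53 = 1.216 mol/L

1.216 mol/L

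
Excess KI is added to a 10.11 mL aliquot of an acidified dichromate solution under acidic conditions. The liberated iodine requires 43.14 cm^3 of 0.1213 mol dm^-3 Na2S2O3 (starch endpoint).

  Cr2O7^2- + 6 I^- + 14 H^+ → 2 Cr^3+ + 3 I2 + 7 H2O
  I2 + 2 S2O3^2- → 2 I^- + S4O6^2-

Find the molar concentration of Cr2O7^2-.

0.08627 mol/L

n(S2O3^2-) = 0.04314 × 0.1213 = 5.233 × 10^-3 mol
n(I2) = n(S2O3^2-)/2 = 2.616 × 10^-3 mol
From the 1:3 ratio, n(Cr2O7^2-) in the aliquot = 1/3 × 2.616 × 10^-3 = 8.721 × 10^-4 mol
[Cr2O7^2-] = 8.721 × 10^-4 / 0.01011 = 0.08627 mol/L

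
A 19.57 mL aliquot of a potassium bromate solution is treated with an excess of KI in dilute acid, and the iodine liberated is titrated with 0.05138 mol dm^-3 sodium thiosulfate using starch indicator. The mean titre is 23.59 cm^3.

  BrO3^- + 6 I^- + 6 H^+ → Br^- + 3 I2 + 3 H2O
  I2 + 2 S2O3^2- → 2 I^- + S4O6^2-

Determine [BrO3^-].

0.01032 mol/L

n(S2O3^2-) = 0.02359 × 0.05138 = 1.212 × 10^-3 mol
n(I2) = n(S2O3^2-)/2 = 6.060 × 10^-4 mol
From the 1:3 ratio, n(BrO3^-) in the aliquot = 1/3 × 6.060 × 10^-4 = 2.020 × 10^-4 mol
[BrO3^-] = 2.020 × 10^-4 / 0.01957 = 0.01032 mol/L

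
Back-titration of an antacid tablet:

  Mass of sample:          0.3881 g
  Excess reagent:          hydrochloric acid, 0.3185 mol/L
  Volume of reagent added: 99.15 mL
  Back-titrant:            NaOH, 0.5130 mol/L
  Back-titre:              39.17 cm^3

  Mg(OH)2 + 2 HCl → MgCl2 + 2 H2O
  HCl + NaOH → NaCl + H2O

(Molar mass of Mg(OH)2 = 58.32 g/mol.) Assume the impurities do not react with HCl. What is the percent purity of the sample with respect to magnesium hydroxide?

n(HCl) added = 0.09915 × 0.3185 = 0.03158 mol
n(NaOH) used in back-titration = 0.03917 × 0.5130 = 0.02009 mol
n(HCl) left over = 0.02009 mol (1:1 ratio)
n(HCl) consumed by analyte = 0.03158 − 0.02009 = 0.01149 mol
From the 1:2 ratio, n(Mg(OH)2) = 1/2 × 0.01149 = 5.743 × 10^-3 mol
mass of Mg(OH)2 = 5.743 × 10^-3 × 58.32 = 0.3349 g
% Mg(OH)2 = 0.3349 / 0.3881 × 100 = 86.29 %

86.29 %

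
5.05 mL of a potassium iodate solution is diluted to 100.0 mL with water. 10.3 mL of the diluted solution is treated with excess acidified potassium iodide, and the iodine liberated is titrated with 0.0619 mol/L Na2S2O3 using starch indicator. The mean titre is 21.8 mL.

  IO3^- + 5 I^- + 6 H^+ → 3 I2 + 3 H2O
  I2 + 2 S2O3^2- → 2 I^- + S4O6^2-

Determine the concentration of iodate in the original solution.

0.432 mol/L

n(S2O3^2-) = 0.0218 × 0.0619 = 1.35 × 10^-3 mol
n(I2) = n(S2O3^2-)/2 = 6.75 × 10^-4 mol
From the 1:3 ratio, n(IO3^-) in the aliquot = 1/3 × 6.75 × 10^-4 = 2.25 × 10^-4 mol
[IO3^-]_dilute = 2.25 × 10^-4 / 0.0103 = 0.0218 mol/L
[IO3^-]_original = 0.0218 × 100.0/5.05 = 0.432 mol/L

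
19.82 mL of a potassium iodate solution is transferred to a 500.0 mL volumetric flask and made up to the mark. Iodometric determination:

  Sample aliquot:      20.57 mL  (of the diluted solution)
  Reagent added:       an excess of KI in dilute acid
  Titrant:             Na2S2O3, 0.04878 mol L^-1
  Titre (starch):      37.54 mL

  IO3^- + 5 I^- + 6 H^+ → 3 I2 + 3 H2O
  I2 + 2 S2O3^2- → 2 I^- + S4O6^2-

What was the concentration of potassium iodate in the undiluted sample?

0.3743 mol/L

n(S2O3^2-) = 0.03754 × 0.04878 = 1.831 × 10^-3 mol
n(I2) = n(S2O3^2-)/2 = 9.156 × 10^-4 mol
From the 1:3 ratio, n(IO3^-) in the aliquot = 1/3 × 9.156 × 10^-4 = 3.052 × 10^-4 mol
[IO3^-]_dilute = 3.052 × 10^-4 / 0.02057 = 0.01484 mol/L
[IO3^-]_original = 0.01484 × 500.0/19.82 = 0.3743 mol/L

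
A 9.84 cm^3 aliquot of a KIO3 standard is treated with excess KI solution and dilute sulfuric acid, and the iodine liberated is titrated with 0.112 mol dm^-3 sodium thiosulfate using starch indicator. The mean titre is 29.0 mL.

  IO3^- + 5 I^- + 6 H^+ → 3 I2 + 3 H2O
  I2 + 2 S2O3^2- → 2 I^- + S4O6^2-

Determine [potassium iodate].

n(S2O3^2-) = 0.0290 × 0.112 = 3.25 × 10^-3 mol
n(I2) = n(S2O3^2-)/2 = 1.62 × 10^-3 mol
From the 1:3 ratio, n(IO3^-) in the aliquot = 1/3 × 1.62 × 10^-3 = 5.41 × 10^-4 mol
[IO3^-] = 5.41 × 10^-4 / 0.00984 = 0.0550 mol/L

0.0550 mol/L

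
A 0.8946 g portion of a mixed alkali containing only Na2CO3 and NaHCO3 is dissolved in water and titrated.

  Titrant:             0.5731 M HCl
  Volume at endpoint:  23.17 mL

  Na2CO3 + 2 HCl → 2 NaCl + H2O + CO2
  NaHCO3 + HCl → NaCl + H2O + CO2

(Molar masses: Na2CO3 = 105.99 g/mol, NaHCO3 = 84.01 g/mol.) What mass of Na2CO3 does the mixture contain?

0.3775 g

n(HCl) = 0.02317 × 0.5731 = 0.01328 mol
Let x = n(Na2CO3), y = n(NaHCO3).
Titrant: 2x + 1y = 0.01328;  mass: 105.99x + 84.01y = 0.8946
Solving, x = 3.562 × 10^-3 mol, y = 6.155 × 10^-3 mol
mass of Na2CO3 = 3.562 × 10^-3 × 105.99 = 0.3775 g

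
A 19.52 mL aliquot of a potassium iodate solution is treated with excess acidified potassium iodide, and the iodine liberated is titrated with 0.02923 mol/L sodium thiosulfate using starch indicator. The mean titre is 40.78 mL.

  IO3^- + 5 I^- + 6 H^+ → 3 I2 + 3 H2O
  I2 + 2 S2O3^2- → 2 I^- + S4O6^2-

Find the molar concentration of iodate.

n(S2O3^2-) = 0.04078 × 0.02923 = 1.192 × 10^-3 mol
n(I2) = n(S2O3^2-)/2 = 5.960 × 10^-4 mol
From the 1:3 ratio, n(IO3^-) in the aliquot = 1/3 × 5.960 × 10^-4 = 1.987 × 10^-4 mol
[IO3^-] = 1.987 × 10^-4 / 0.01952 = 0.01018 mol/L

0.01018 mol/L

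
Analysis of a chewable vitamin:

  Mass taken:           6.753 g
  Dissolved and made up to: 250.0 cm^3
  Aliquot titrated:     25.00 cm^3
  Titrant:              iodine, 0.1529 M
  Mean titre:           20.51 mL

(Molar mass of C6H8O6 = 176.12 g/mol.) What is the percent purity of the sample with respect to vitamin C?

C6H8O6 + I2 → C6H6O6 + 2 HI
n(I2) per titration = 0.02051 × 0.1529 = 3.136 × 10^-3 mol
n(C6H8O6) in each aliquot = 3.136 × 10^-3 mol (1:1 ratio)
n(C6H8O6) in the whole flask = 3.136 × 10^-3 × 250.0/25.00 = 0.03136 mol
mass of C6H8O6 = 0.03136 × 176.12 = 5.523 g
% C6H8O6 = 5.523 / 6.753 × 100 = 81.79 %

81.79 %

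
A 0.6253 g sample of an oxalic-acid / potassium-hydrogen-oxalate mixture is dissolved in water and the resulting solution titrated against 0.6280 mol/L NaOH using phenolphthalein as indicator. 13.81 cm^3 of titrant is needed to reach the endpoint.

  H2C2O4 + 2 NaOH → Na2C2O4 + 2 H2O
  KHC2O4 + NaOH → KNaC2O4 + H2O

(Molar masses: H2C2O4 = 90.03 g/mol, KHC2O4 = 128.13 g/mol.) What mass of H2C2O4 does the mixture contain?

0.2632 g

n(NaOH) = 0.01381 × 0.6280 = 8.673 × 10^-3 mol
Let x = n(H2C2O4), y = n(KHC2O4).
Titrant: 2x + 1y = 8.673 × 10^-3;  mass: 90.03x + 128.13y = 0.6253
Solving, x = 2.923 × 10^-3 mol, y = 2.826 × 10^-3 mol
mass of H2C2O4 = 2.923 × 10^-3 × 90.03 = 0.2632 g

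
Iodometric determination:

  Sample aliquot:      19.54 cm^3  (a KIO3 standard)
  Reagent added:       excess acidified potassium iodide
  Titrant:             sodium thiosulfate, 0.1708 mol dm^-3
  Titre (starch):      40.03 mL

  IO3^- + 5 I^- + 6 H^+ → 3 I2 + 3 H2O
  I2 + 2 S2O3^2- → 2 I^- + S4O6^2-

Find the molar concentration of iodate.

0.05832 mol/L

n(S2O3^2-) = 0.04003 × 0.1708 = 6.837 × 10^-3 mol
n(I2) = n(S2O3^2-)/2 = 3.419 × 10^-3 mol
From the 1:3 ratio, n(IO3^-) in the aliquot = 1/3 × 3.419 × 10^-3 = 1.140 × 10^-3 mol
[IO3^-] = 1.140 × 10^-3 / 0.01954 = 0.05832 mol/L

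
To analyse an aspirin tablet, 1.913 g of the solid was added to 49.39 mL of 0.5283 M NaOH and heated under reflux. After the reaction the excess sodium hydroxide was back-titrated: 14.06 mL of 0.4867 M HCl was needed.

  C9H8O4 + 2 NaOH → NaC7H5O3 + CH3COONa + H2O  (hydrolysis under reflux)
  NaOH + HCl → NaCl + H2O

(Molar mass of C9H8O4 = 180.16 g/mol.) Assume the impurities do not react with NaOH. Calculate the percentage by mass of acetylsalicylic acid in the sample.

90.64 %

n(NaOH) added = 0.04939 × 0.5283 = 0.02609 mol
n(HCl) used in back-titration = 0.01406 × 0.4867 = 6.843 × 10^-3 mol
n(NaOH) left over = 6.843 × 10^-3 mol (1:1 ratio)
n(NaOH) consumed by analyte = 0.02609 − 6.843 × 10^-3 = 0.01925 mol
From the 1:2 ratio, n(C9H8O4) = 1/2 × 0.01925 = 9.625 × 10^-3 mol
mass of C9H8O4 = 9.625 × 10^-3 × 180.16 = 1.734 g
% C9H8O4 = 1.734 / 1.913 × 100 = 90.64 %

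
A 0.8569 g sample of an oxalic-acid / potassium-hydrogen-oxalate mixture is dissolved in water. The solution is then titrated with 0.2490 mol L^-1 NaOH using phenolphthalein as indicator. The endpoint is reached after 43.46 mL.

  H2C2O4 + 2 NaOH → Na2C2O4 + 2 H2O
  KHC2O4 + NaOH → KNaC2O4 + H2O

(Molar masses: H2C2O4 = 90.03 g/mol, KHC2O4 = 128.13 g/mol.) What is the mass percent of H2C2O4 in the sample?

n(NaOH) = 0.04346 × 0.2490 = 0.01082 mol
Let x = n(H2C2O4), y = n(KHC2O4).
Titrant: 2x + 1y = 0.01082;  mass: 90.03x + 128.13y = 0.8569
Solving, x = 3.186 × 10^-3 mol, y = 4.449 × 10^-3 mol
mass of H2C2O4 = 3.186 × 10^-3 × 90.03 = 0.2869 g
% H2C2O4 = 0.2869 / 0.8569 × 100 = 33.48 %

33.48 %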